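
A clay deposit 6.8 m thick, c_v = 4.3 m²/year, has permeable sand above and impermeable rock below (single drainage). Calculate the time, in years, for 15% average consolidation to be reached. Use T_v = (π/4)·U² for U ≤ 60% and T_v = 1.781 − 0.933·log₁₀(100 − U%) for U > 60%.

t ≈ 0.19 years

Drainage path length: H_d = H = 6.8 m (single drainage).
U ≤ 60%: T_v = (π/4)·U² = (π/4)×0.15² = 0.017671.
t = T_v·H_d²/c_v = 0.017671×6.8²/4.3 = 0.19 years.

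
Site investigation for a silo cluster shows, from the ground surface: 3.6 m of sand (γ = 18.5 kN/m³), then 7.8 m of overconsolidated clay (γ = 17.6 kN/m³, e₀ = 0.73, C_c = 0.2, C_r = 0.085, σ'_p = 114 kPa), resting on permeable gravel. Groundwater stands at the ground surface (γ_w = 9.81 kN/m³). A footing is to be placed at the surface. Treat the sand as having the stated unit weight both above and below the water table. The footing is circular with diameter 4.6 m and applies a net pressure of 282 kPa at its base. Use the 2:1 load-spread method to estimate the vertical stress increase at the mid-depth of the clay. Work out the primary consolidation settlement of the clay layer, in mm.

S_c ≈ 84.4 mm

Mid-depth of clay below the ground surface: z = 3.6 + 7.8/2 = 7.5 m.
Total vertical stress at mid-clay: σ_v = 18.5×3.6 + 17.6×3.9 = 135.24 kPa.
Pore pressure: u = 9.81×(7.5 − 0) = 73.575 kPa.
Initial effective stress: σ'_0 = σ_v − u = 135.24 − 73.575 = 61.665 kPa.
Stress increase at mid-clay by the 2:1 spreading method:
Δσ ≈ qD²/(D+z)² = 282×4.6²/(4.6+7.5)² = 40.756 kPa
Final effective stress: σ'_f = 61.665 + 40.756 = 102.42 kPa.
σ'_f = 102.42 ≤ σ'_p = 114 kPa, so the clay remains overconsolidated and only the recompression index applies:
S_c = C_r·H/(1+e₀)·log₁₀(σ'_f/σ'_0) = 0.085×7.8/1.73×log₁₀(102.42/61.665)
    = 0.38324 × 0.22035 = 0.08445 m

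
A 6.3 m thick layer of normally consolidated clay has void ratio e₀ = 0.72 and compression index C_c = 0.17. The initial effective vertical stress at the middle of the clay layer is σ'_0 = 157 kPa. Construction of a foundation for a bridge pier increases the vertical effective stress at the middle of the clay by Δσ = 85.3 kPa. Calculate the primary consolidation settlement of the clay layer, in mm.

S_c ≈ 117 mm

Final effective stress: σ'_f = σ'_0 + Δσ = 157 + 85.3 = 242.3 kPa.
Normally consolidated clay, so the full stress increment lies on the virgin compression line:
S_c = C_c·H/(1+e₀)·log₁₀(σ'_f/σ'_0) = 0.17×6.3/(1+0.72)×log₁₀(242.3/157)
    = 0.62267 × 0.18845 = 0.1173 m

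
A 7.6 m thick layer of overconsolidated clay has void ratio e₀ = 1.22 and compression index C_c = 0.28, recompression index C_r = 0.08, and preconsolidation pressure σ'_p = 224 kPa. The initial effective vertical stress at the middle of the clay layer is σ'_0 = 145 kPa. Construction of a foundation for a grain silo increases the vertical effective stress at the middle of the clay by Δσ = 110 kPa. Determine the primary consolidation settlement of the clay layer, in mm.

Final effective stress: σ'_f = 145 + 110 = 255 kPa.
σ'_f = 255 > σ'_p = 224 kPa, so the stress path crosses the preconsolidation pressure — recompression up to σ'_p, then virgin compression beyond:
S_c = H/(1+e₀)·[C_r·log₁₀(σ'_p/σ'_0) + C_c·log₁₀(σ'_f/σ'_p)]
    = 7.6/2.22 × [0.08×log₁₀(224/145) + 0.28×log₁₀(255/224)]
    = 3.4234 × [0.01511 + 0.015762] = 0.1057 m

S_c ≈ 106 mm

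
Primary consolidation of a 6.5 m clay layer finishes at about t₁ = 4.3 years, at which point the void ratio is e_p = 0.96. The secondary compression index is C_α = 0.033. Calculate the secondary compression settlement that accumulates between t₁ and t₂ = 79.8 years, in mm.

Secondary compression: S_s = C_α·H/(1+e_p)·log₁₀(t₂/t₁)
S_s = 0.033×6.5/(1+0.96)×log₁₀(79.8/4.3)
    = 0.1094 × 1.269 = 0.1388 m

S_s ≈ 139 mm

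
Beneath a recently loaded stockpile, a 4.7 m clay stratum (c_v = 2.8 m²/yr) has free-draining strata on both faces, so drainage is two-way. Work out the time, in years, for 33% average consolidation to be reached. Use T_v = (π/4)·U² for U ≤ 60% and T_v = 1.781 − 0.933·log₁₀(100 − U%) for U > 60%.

Drainage path length: H_d = H/2 = 2.35 m (double drainage).
U ≤ 60%: T_v = (π/4)·U² = (π/4)×0.33² = 0.08553.
t = T_v·H_d²/c_v = 0.08553×2.35²/2.8 = 0.1687 years.

t ≈ 0.169 years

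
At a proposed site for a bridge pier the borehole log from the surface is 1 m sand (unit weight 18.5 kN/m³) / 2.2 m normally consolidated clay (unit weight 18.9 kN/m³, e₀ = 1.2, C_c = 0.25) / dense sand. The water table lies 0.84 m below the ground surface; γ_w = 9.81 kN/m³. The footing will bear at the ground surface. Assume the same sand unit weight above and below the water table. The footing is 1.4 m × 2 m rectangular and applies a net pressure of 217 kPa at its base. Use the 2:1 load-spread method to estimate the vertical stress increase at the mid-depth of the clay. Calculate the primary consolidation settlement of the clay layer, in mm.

S_c ≈ 103 mm

Mid-depth of clay below the ground surface: z = 1 + 2.2/2 = 2.1 m.
Total vertical stress at mid-clay: σ_v = 18.5×1 + 18.9×1.1 = 39.29 kPa.
Pore pressure: u = 9.81×(2.1 − 0.84) = 12.361 kPa.
Initial effective stress: σ'_0 = σ_v − u = 39.29 − 12.361 = 26.929 kPa.
Stress increase at mid-clay by the 2:1 spreading method:
Δσ = qBL/((B+z)(L+z)) = 217×1.4×2/((1.4+2.1)(2+2.1)) = 42.341 kPa
Final effective stress: σ'_f = σ'_0 + Δσ = 26.929 + 42.341 = 69.27 kPa.
Normally consolidated clay, so the full stress increment lies on the virgin compression line:
S_c = C_c·H/(1+e₀)·log₁₀(σ'_f/σ'_0) = 0.25×2.2/(1+1.2)×log₁₀(69.27/26.929)
    = 0.25 × 0.41032 = 0.1026 m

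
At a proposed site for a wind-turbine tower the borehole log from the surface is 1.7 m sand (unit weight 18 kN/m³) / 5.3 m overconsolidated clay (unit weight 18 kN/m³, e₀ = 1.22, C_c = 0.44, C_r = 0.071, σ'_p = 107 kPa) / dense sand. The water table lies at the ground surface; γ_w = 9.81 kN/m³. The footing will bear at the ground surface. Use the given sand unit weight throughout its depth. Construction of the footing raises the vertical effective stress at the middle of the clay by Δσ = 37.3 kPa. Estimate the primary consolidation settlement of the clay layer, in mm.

S_c ≈ 52.7 mm

Mid-depth of clay below the ground surface: z = 1.7 + 5.3/2 = 4.35 m.
Total vertical stress at mid-clay: σ_v = 18×1.7 + 18×2.65 = 78.3 kPa.
Pore pressure: u = 9.81×(4.35 − 0) = 42.673 kPa.
Initial effective stress: σ'_0 = σ_v − u = 78.3 − 42.673 = 35.627 kPa.
Final effective stress: σ'_f = 35.627 + 37.3 = 72.927 kPa.
σ'_f = 72.927 ≤ σ'_p = 107 kPa, so the clay remains overconsolidated and only the recompression index applies:
S_c = C_r·H/(1+e₀)·log₁₀(σ'_f/σ'_0) = 0.071×5.3/2.22×log₁₀(72.927/35.627)
    = 0.16951 × 0.31111 = 0.05273 m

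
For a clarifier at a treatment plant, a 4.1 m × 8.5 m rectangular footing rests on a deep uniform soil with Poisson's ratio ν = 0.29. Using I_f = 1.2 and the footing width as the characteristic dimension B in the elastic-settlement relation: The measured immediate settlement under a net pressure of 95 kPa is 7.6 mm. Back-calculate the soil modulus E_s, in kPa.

E_s ≈ 56300 kPa

S_e = q·B·(1−ν²)/E_s · I_f  ⇒  E_s = q·B·(1−ν²)·I_f / S_e.
E_s = 95 × 4.1 × 0.9159 × 1.2 / 0.0076 = 56330 kPa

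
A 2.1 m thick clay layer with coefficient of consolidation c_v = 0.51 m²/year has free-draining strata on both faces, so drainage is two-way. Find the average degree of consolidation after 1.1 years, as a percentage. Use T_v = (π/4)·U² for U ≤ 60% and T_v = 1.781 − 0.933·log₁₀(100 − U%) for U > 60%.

Drainage path length: H_d = H/2 = 1.05 m (double drainage).
T_v = c_v·t/H_d² = 0.51×1.1/1.05² = 0.50884.
T_v = 0.50884 corresponds to the U > 60% branch:
U = 1 − 10^((1.781 − T_v)/0.933)/100 = 0.7691

U ≈ 76.9 %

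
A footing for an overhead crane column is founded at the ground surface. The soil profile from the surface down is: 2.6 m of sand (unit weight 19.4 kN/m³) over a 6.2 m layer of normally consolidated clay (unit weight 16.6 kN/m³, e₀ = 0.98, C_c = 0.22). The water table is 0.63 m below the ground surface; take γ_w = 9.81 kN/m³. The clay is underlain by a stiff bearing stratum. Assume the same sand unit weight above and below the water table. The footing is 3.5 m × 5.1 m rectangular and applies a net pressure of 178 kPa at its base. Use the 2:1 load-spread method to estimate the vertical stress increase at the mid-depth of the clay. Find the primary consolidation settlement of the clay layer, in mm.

S_c ≈ 143 mm

Mid-depth of clay below the ground surface: z = 2.6 + 6.2/2 = 5.7 m.
Total vertical stress at mid-clay: σ_v = 19.4×2.6 + 16.6×3.1 = 101.9 kPa.
Pore pressure: u = 9.81×(5.7 − 0.63) = 49.737 kPa.
Initial effective stress: σ'_0 = σ_v − u = 101.9 − 49.737 = 52.163 kPa.
Stress increase at mid-clay by the 2:1 spreading method:
Δσ = qBL/((B+z)(L+z)) = 178×3.5×5.1/((3.5+5.7)(5.1+5.7)) = 31.978 kPa
Final effective stress: σ'_f = σ'_0 + Δσ = 52.163 + 31.978 = 84.141 kPa.
Normally consolidated clay, so the full stress increment lies on the virgin compression line:
S_c = C_c·H/(1+e₀)·log₁₀(σ'_f/σ'_0) = 0.22×6.2/(1+0.98)×log₁₀(84.141/52.163)
    = 0.68889 × 0.20765 = 0.143 m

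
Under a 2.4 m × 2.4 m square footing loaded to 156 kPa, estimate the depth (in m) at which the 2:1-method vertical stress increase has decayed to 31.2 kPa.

z ≈ 2.97 m

2:1 spreading — at depth z the loaded area has grown by z in each plan dimension:
qB²/(B+z)² = Δσ_z ⇒ z = B(√(q/Δσ_z) − 1) = 2.4×(√(156/31.2) − 1) = 2.967 m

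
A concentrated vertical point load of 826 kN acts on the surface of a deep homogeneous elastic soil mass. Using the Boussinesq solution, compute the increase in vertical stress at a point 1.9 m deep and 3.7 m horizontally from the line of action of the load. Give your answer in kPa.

Δσ_z ≈ 2.17 kPa

Boussinesq vertical stress below a point load on an elastic half-space:
Δσ_z = 3P/(2πz²) · [1 + (r/z)²]^(−5/2)
r/z = 3.7/1.9 = 1.9474; [1+(r/z)²]^(−5/2) = 0.019891.
Δσ_z = 3×826/(2π×1.9²) × 0.019891 = 109.25 × 0.019891 = 2.173 kPa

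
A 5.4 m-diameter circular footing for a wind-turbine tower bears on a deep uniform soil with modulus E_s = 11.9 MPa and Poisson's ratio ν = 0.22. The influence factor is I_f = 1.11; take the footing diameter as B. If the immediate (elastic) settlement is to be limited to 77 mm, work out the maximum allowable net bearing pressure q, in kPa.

q ≈ 161 kPa

E_s = 11.9 MPa = 11900 kPa.
S_e = q·B·(1−ν²)/E_s · I_f  ⇒  q = S_e·E_s / (B·(1−ν²)·I_f).
q = 0.077 × 11900 / (5.4 × 0.9516 × 1.11) = 160.6 kPa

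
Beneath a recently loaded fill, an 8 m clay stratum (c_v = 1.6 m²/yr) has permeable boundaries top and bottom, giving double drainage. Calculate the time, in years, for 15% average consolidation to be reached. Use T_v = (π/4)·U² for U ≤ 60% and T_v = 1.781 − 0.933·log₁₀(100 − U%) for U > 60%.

t ≈ 0.177 years

Drainage path length: H_d = H/2 = 4 m (double drainage).
U ≤ 60%: T_v = (π/4)·U² = (π/4)×0.15² = 0.017671.
t = T_v·H_d²/c_v = 0.017671×4²/1.6 = 0.1767 years.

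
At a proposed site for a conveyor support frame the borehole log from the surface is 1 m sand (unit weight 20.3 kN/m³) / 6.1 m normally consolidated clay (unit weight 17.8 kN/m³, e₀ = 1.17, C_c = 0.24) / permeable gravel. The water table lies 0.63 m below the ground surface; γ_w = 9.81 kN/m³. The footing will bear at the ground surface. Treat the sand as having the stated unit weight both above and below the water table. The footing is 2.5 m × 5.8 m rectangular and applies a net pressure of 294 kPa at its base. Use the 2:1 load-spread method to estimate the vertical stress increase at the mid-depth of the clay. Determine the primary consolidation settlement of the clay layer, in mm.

S_c ≈ 281 mm

Mid-depth of clay below the ground surface: z = 1 + 6.1/2 = 4.05 m.
Total vertical stress at mid-clay: σ_v = 20.3×1 + 17.8×3.05 = 74.59 kPa.
Pore pressure: u = 9.81×(4.05 − 0.63) = 33.55 kPa.
Initial effective stress: σ'_0 = σ_v − u = 74.59 − 33.55 = 41.04 kPa.
Stress increase at mid-clay by the 2:1 spreading method:
Δσ = qBL/((B+z)(L+z)) = 294×2.5×5.8/((2.5+4.05)(5.8+4.05)) = 66.075 kPa
Final effective stress: σ'_f = σ'_0 + Δσ = 41.04 + 66.075 = 107.12 kPa.
Normally consolidated clay, so the full stress increment lies on the virgin compression line:
S_c = C_c·H/(1+e₀)·log₁₀(σ'_f/σ'_0) = 0.24×6.1/(1+1.17)×log₁₀(107.12/41.04)
    = 0.67465 × 0.41666 = 0.2811 m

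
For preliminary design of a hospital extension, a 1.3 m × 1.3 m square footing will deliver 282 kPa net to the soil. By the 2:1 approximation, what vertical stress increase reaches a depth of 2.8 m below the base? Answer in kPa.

By the 2:1 method the load spreads at 1 horizontal : 2 vertical, so at depth z the loaded area has grown by z in each plan dimension:
Δσ = qBL/((B+z)(L+z)) = 282×1.3×1.3/((1.3+2.8)(1.3+2.8)) = 28.351 kPa

Δσ_z ≈ 28.4 kPa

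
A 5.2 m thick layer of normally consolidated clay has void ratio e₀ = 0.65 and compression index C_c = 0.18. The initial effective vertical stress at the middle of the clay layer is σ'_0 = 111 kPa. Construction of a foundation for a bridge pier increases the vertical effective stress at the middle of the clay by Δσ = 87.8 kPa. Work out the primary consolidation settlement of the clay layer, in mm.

Final effective stress: σ'_f = σ'_0 + Δσ = 111 + 87.8 = 198.8 kPa.
Normally consolidated clay, so the full stress increment lies on the virgin compression line:
S_c = C_c·H/(1+e₀)·log₁₀(σ'_f/σ'_0) = 0.18×5.2/(1+0.65)×log₁₀(198.8/111)
    = 0.56727 × 0.25309 = 0.1436 m

S_c ≈ 144 mm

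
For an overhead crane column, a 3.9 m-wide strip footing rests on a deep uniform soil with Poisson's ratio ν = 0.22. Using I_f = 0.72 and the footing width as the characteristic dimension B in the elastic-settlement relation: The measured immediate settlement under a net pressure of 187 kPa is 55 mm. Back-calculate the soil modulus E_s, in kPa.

S_e = q·B·(1−ν²)/E_s · I_f  ⇒  E_s = q·B·(1−ν²)·I_f / S_e.
E_s = 187 × 3.9 × 0.9516 × 0.72 / 0.055 = 9085 kPa

E_s ≈ 9090 kPa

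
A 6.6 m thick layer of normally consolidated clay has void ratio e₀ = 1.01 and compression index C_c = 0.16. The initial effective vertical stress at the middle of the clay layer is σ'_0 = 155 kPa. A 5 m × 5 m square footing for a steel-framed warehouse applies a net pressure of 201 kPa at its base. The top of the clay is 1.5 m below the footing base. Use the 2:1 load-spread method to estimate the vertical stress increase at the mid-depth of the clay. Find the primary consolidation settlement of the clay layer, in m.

Mid-depth of clay below the footing base: z = 1.5 + 6.6/2 = 4.8 m.
Stress increase at mid-clay by the 2:1 spreading method:
Δσ = qBL/((B+z)(L+z)) = 201×5×5/((5+4.8)(5+4.8)) = 52.322 kPa
Final effective stress: σ'_f = σ'_0 + Δσ = 155 + 52.322 = 207.32 kPa.
Normally consolidated clay, so the full stress increment lies on the virgin compression line:
S_c = C_c·H/(1+e₀)·log₁₀(σ'_f/σ'_0) = 0.16×6.6/(1+1.01)×log₁₀(207.32/155)
    = 0.52537 × 0.12631 = 0.06636 m

S_c ≈ 0.0664 m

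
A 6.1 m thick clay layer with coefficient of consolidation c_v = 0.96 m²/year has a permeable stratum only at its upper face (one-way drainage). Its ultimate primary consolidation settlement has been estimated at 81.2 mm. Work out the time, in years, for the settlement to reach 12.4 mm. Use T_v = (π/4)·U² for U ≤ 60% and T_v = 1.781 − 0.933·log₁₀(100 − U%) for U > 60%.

Drainage path length: H_d = H = 6.1 m (single drainage).
U = S(t)/S_ult = 12.4/81.2 = 0.1527.
U ≤ 60%: T_v = (π/4)·U² = (π/4)×0.15271² = 0.018316.
t = T_v·H_d²/c_v = 0.018316×6.1²/0.96 = 0.7099 years.

t ≈ 0.71 years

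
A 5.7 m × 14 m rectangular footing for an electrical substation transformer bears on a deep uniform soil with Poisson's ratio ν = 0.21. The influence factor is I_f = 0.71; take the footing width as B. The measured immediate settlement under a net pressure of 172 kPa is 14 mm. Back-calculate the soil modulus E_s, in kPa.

E_s ≈ 47500 kPa

S_e = q·B·(1−ν²)/E_s · I_f  ⇒  E_s = q·B·(1−ν²)·I_f / S_e.
E_s = 172 × 5.7 × 0.9559 × 0.71 / 0.014 = 47530 kPa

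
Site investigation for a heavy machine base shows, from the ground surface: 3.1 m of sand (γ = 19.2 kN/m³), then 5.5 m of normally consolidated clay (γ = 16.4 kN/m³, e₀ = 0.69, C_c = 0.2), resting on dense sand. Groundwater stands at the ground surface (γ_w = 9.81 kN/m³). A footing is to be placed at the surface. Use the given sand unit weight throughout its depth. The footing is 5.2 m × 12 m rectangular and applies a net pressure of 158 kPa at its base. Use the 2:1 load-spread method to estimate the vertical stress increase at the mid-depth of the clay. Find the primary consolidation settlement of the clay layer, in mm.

S_c ≈ 204 mm

Mid-depth of clay below the ground surface: z = 3.1 + 5.5/2 = 5.85 m.
Total vertical stress at mid-clay: σ_v = 19.2×3.1 + 16.4×2.75 = 104.62 kPa.
Pore pressure: u = 9.81×(5.85 − 0) = 57.389 kPa.
Initial effective stress: σ'_0 = σ_v − u = 104.62 − 57.389 = 47.231 kPa.
Stress increase at mid-clay by the 2:1 spreading method:
Δσ = qBL/((B+z)(L+z)) = 158×5.2×12/((5.2+5.85)(12+5.85)) = 49.985 kPa
Final effective stress: σ'_f = σ'_0 + Δσ = 47.231 + 49.985 = 97.216 kPa.
Normally consolidated clay, so the full stress increment lies on the virgin compression line:
S_c = C_c·H/(1+e₀)·log₁₀(σ'_f/σ'_0) = 0.2×5.5/(1+0.69)×log₁₀(97.216/47.231)
    = 0.65089 × 0.31351 = 0.2041 m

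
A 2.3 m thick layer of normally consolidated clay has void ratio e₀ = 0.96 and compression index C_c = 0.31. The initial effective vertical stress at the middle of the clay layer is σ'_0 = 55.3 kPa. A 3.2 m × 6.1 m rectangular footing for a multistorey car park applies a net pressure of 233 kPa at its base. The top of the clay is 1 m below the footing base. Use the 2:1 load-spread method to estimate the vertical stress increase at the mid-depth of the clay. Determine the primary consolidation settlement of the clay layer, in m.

S_c ≈ 0.166 m

Mid-depth of clay below the footing base: z = 1 + 2.3/2 = 2.15 m.
Stress increase at mid-clay by the 2:1 spreading method:
Δσ = qBL/((B+z)(L+z)) = 233×3.2×6.1/((3.2+2.15)(6.1+2.15)) = 103.05 kPa
Final effective stress: σ'_f = σ'_0 + Δσ = 55.3 + 103.05 = 158.35 kPa.
Normally consolidated clay, so the full stress increment lies on the virgin compression line:
S_c = C_c·H/(1+e₀)·log₁₀(σ'_f/σ'_0) = 0.31×2.3/(1+0.96)×log₁₀(158.35/55.3)
    = 0.36378 × 0.45689 = 0.1662 m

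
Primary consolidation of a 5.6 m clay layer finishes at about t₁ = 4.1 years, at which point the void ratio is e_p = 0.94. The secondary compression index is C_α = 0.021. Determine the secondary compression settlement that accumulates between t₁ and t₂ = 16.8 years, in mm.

Secondary compression: S_s = C_α·H/(1+e_p)·log₁₀(t₂/t₁)
S_s = 0.021×5.6/(1+0.94)×log₁₀(16.8/4.1)
    = 0.06062 × 0.6125 = 0.03713 m

S_s ≈ 37.1 mm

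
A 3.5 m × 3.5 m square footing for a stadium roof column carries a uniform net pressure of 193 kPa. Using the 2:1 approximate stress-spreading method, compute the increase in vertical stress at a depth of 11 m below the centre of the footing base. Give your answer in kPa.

By the 2:1 method the load spreads at 1 horizontal : 2 vertical, so at depth z the loaded area has grown by z in each plan dimension:
Δσ = qBL/((B+z)(L+z)) = 193×3.5×3.5/((3.5+11)(3.5+11)) = 11.245 kPa

Δσ_z ≈ 11.2 kPa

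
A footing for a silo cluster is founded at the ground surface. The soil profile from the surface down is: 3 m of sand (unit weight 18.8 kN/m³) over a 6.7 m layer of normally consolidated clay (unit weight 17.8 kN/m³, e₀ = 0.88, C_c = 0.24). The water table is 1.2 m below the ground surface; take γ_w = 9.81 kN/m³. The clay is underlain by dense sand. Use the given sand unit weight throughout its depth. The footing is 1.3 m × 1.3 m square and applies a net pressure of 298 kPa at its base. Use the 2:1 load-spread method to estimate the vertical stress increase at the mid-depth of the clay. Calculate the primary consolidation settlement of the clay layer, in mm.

Mid-depth of clay below the ground surface: z = 3 + 6.7/2 = 6.35 m.
Total vertical stress at mid-clay: σ_v = 18.8×3 + 17.8×3.35 = 116.03 kPa.
Pore pressure: u = 9.81×(6.35 − 1.2) = 50.522 kPa.
Initial effective stress: σ'_0 = σ_v − u = 116.03 − 50.522 = 65.508 kPa.
Stress increase at mid-clay by the 2:1 spreading method:
Δσ = qBL/((B+z)(L+z)) = 298×1.3×1.3/((1.3+6.35)(1.3+6.35)) = 8.6056 kPa
Final effective stress: σ'_f = σ'_0 + Δσ = 65.508 + 8.6056 = 74.114 kPa.
Normally consolidated clay, so the full stress increment lies on the virgin compression line:
S_c = C_c·H/(1+e₀)·log₁₀(σ'_f/σ'_0) = 0.24×6.7/(1+0.88)×log₁₀(74.114/65.508)
    = 0.85532 × 0.053606 = 0.04585 m

S_c ≈ 45.9 mm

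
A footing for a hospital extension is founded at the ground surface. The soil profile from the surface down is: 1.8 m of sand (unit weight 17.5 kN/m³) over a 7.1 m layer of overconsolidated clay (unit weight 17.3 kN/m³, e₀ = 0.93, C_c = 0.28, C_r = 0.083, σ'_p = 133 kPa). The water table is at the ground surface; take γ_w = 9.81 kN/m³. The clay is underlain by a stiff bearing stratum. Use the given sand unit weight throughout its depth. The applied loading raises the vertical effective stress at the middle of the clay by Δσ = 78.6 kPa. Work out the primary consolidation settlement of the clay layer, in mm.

Mid-depth of clay below the ground surface: z = 1.8 + 7.1/2 = 5.35 m.
Total vertical stress at mid-clay: σ_v = 17.5×1.8 + 17.3×3.55 = 92.915 kPa.
Pore pressure: u = 9.81×(5.35 − 0) = 52.483 kPa.
Initial effective stress: σ'_0 = σ_v − u = 92.915 − 52.483 = 40.432 kPa.
Final effective stress: σ'_f = 40.432 + 78.6 = 119.03 kPa.
σ'_f = 119.03 ≤ σ'_p = 133 kPa, so the clay remains overconsolidated and only the recompression index applies:
S_c = C_r·H/(1+e₀)·log₁₀(σ'_f/σ'_0) = 0.083×7.1/1.93×log₁₀(119.03/40.432)
    = 0.30534 × 0.46893 = 0.1432 m

S_c ≈ 143 mm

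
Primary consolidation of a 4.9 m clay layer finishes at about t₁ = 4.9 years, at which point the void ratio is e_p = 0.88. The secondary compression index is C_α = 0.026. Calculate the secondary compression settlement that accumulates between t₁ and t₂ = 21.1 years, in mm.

Secondary compression: S_s = C_α·H/(1+e_p)·log₁₀(t₂/t₁)
S_s = 0.026×4.9/(1+0.88)×log₁₀(21.1/4.9)
    = 0.06777 × 0.6341 = 0.04297 m

S_s ≈ 43 mm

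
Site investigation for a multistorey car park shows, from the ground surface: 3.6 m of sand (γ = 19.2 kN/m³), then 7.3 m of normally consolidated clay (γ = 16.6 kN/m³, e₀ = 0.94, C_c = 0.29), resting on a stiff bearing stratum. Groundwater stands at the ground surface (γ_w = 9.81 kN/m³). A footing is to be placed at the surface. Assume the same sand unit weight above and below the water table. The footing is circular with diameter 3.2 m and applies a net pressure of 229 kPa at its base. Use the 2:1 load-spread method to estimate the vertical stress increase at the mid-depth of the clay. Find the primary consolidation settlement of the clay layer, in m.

Mid-depth of clay below the ground surface: z = 3.6 + 7.3/2 = 7.25 m.
Total vertical stress at mid-clay: σ_v = 19.2×3.6 + 16.6×3.65 = 129.71 kPa.
Pore pressure: u = 9.81×(7.25 − 0) = 71.123 kPa.
Initial effective stress: σ'_0 = σ_v − u = 129.71 − 71.123 = 58.587 kPa.
Stress increase at mid-clay by the 2:1 spreading method:
Δσ ≈ qD²/(D+z)² = 229×3.2²/(3.2+7.25)² = 21.474 kPa
Final effective stress: σ'_f = σ'_0 + Δσ = 58.587 + 21.474 = 80.061 kPa.
Normally consolidated clay, so the full stress increment lies on the virgin compression line:
S_c = C_c·H/(1+e₀)·log₁₀(σ'_f/σ'_0) = 0.29×7.3/(1+0.94)×log₁₀(80.061/58.587)
    = 1.0912 × 0.13562 = 0.148 m

S_c ≈ 0.148 m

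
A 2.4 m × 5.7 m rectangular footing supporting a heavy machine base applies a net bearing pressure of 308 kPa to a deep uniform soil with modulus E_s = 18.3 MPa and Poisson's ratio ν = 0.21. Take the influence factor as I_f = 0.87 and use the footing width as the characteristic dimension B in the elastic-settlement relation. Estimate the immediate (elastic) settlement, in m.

S_e ≈ 0.0336 m

Immediate (elastic) settlement: S_e = q·B·(1−ν²)/E_s · I_f.
E_s = 18.3 MPa = 18300 kPa.
S_e = 308 × 2.4 × (1 − 0.21²) / 18300 × 0.87
    = 308 × 2.4 × 0.9559 / 18300 × 0.87
    = 0.03359 m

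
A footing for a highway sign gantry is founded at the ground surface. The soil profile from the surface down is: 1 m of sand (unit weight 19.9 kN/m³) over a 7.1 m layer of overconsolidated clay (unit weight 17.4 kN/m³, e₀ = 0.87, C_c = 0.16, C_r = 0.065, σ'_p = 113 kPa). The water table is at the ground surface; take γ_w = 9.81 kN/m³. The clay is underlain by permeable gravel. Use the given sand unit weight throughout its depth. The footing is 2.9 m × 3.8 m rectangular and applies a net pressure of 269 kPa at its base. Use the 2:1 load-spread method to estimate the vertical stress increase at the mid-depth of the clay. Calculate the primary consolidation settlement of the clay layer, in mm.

Mid-depth of clay below the ground surface: z = 1 + 7.1/2 = 4.55 m.
Total vertical stress at mid-clay: σ_v = 19.9×1 + 17.4×3.55 = 81.67 kPa.
Pore pressure: u = 9.81×(4.55 − 0) = 44.636 kPa.
Initial effective stress: σ'_0 = σ_v − u = 81.67 − 44.636 = 37.034 kPa.
Stress increase at mid-clay by the 2:1 spreading method:
Δσ = qBL/((B+z)(L+z)) = 269×2.9×3.8/((2.9+4.55)(3.8+4.55)) = 47.653 kPa
Final effective stress: σ'_f = 37.034 + 47.653 = 84.687 kPa.
σ'_f = 84.687 ≤ σ'_p = 113 kPa, so the clay remains overconsolidated and only the recompression index applies:
S_c = C_r·H/(1+e₀)·log₁₀(σ'_f/σ'_0) = 0.065×7.1/1.87×log₁₀(84.687/37.034)
    = 0.24679 × 0.35922 = 0.08865 m

S_c ≈ 88.7 mm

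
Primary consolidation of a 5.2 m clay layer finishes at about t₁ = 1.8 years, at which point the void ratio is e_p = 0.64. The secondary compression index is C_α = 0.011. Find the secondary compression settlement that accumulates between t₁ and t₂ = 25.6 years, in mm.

S_s ≈ 40.2 mm

Secondary compression: S_s = C_α·H/(1+e_p)·log₁₀(t₂/t₁)
S_s = 0.011×5.2/(1+0.64)×log₁₀(25.6/1.8)
    = 0.03488 × 1.153 = 0.04021 m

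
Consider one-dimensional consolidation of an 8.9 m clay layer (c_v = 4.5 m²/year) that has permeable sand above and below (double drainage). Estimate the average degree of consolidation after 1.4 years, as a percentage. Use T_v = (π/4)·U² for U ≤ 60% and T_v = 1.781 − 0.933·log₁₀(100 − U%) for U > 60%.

Drainage path length: H_d = H/2 = 4.45 m (double drainage).
T_v = c_v·t/H_d² = 4.5×1.4/4.45² = 0.31814.
T_v = 0.31814 corresponds to the U > 60% branch:
U = 1 − 10^((1.781 − T_v)/0.933)/100 = 0.6302

U ≈ 63 %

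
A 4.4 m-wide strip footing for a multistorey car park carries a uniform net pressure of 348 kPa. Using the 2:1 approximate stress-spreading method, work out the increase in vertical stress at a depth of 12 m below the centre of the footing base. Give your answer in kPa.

By the 2:1 method the load spreads at 1 horizontal : 2 vertical, so at depth z the loaded area has grown by z in each plan dimension:
Δσ = qB/(B+z) = 348×4.4/(4.4+12) = 93.366 kPa

Δσ_z ≈ 93.4 kPa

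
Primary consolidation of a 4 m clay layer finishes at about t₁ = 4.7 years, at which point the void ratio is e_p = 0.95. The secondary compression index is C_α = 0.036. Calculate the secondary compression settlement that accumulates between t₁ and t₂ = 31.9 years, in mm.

S_s ≈ 61.4 mm

Secondary compression: S_s = C_α·H/(1+e_p)·log₁₀(t₂/t₁)
S_s = 0.036×4/(1+0.95)×log₁₀(31.9/4.7)
    = 0.07385 × 0.8317 = 0.06142 m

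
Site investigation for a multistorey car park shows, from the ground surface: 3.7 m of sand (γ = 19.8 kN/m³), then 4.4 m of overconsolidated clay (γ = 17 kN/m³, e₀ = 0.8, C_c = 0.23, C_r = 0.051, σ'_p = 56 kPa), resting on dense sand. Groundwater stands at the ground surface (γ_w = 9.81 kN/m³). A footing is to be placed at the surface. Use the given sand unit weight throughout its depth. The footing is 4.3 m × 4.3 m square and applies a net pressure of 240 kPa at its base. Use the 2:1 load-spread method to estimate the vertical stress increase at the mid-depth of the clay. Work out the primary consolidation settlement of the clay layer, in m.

S_c ≈ 0.133 m

Mid-depth of clay below the ground surface: z = 3.7 + 4.4/2 = 5.9 m.
Total vertical stress at mid-clay: σ_v = 19.8×3.7 + 17×2.2 = 110.66 kPa.
Pore pressure: u = 9.81×(5.9 − 0) = 57.879 kPa.
Initial effective stress: σ'_0 = σ_v − u = 110.66 − 57.879 = 52.781 kPa.
Stress increase at mid-clay by the 2:1 spreading method:
Δσ = qBL/((B+z)(L+z)) = 240×4.3×4.3/((4.3+5.9)(4.3+5.9)) = 42.653 kPa
Final effective stress: σ'_f = 52.781 + 42.653 = 95.434 kPa.
σ'_f = 95.434 > σ'_p = 56 kPa, so the stress path crosses the preconsolidation pressure — recompression up to σ'_p, then virgin compression beyond:
S_c = H/(1+e₀)·[C_r·log₁₀(σ'_p/σ'_0) + C_c·log₁₀(σ'_f/σ'_p)]
    = 4.4/1.8 × [0.051×log₁₀(56/52.781) + 0.23×log₁₀(95.434/56)]
    = 2.4444 × [0.0013112 + 0.053248] = 0.1334 m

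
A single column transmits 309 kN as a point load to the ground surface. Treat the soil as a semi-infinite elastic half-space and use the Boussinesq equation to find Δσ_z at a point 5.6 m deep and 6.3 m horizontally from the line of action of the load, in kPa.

Δσ_z ≈ 0.609 kPa

Boussinesq vertical stress below a point load on an elastic half-space:
Δσ_z = 3P/(2πz²) · [1 + (r/z)²]^(−5/2)
r/z = 6.3/5.6 = 1.125; [1+(r/z)²]^(−5/2) = 0.12943.
Δσ_z = 3×309/(2π×5.6²) × 0.12943 = 4.7046 × 0.12943 = 0.6089 kPa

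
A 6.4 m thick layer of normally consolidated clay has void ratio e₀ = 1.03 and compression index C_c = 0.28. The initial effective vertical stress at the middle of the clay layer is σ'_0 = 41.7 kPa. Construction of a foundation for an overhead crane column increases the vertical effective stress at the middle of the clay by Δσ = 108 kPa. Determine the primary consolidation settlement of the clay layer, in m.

S_c ≈ 0.49 m

Final effective stress: σ'_f = σ'_0 + Δσ = 41.7 + 108 = 149.7 kPa.
Normally consolidated clay, so the full stress increment lies on the virgin compression line:
S_c = C_c·H/(1+e₀)·log₁₀(σ'_f/σ'_0) = 0.28×6.4/(1+1.03)×log₁₀(149.7/41.7)
    = 0.88276 × 0.55509 = 0.49 m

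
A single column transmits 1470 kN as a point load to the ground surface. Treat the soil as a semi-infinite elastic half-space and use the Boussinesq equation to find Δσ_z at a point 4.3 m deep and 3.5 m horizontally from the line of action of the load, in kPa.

Boussinesq vertical stress below a point load on an elastic half-space:
Δσ_z = 3P/(2πz²) · [1 + (r/z)²]^(−5/2)
r/z = 3.5/4.3 = 0.81395; [1+(r/z)²]^(−5/2) = 0.2806.
Δσ_z = 3×1470/(2π×4.3²) × 0.2806 = 37.96 × 0.2806 = 10.65 kPa

Δσ_z ≈ 10.7 kPa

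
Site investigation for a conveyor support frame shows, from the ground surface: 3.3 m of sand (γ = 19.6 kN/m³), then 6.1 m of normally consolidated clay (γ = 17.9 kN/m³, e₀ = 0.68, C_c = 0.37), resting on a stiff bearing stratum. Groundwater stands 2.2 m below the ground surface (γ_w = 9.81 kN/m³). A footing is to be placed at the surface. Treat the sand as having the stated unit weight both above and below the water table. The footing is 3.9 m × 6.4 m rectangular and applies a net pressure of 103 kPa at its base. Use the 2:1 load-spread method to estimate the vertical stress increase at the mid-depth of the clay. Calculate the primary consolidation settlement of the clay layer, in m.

S_c ≈ 0.13 m

Mid-depth of clay below the ground surface: z = 3.3 + 6.1/2 = 6.35 m.
Total vertical stress at mid-clay: σ_v = 19.6×3.3 + 17.9×3.05 = 119.28 kPa.
Pore pressure: u = 9.81×(6.35 − 2.2) = 40.712 kPa.
Initial effective stress: σ'_0 = σ_v − u = 119.28 − 40.712 = 78.568 kPa.
Stress increase at mid-clay by the 2:1 spreading method:
Δσ = qBL/((B+z)(L+z)) = 103×3.9×6.4/((3.9+6.35)(6.4+6.35)) = 19.672 kPa
Final effective stress: σ'_f = σ'_0 + Δσ = 78.568 + 19.672 = 98.24 kPa.
Normally consolidated clay, so the full stress increment lies on the virgin compression line:
S_c = C_c·H/(1+e₀)·log₁₀(σ'_f/σ'_0) = 0.37×6.1/(1+0.68)×log₁₀(98.24/78.568)
    = 1.3435 × 0.097043 = 0.1304 m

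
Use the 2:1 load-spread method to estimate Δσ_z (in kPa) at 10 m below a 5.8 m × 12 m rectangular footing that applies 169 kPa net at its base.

Δσ_z ≈ 33.8 kPa

By the 2:1 method the load spreads at 1 horizontal : 2 vertical, so at depth z the loaded area has grown by z in each plan dimension:
Δσ = qBL/((B+z)(L+z)) = 169×5.8×12/((5.8+10)(12+10)) = 33.839 kPa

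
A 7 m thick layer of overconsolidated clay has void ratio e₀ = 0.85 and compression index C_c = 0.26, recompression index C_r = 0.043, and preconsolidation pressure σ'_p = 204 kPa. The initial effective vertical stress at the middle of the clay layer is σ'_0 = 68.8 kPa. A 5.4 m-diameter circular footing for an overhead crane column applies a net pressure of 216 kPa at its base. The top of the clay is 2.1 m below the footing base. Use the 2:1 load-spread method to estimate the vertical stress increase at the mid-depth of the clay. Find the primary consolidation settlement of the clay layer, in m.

Mid-depth of clay below the footing base: z = 2.1 + 7/2 = 5.6 m.
Stress increase at mid-clay by the 2:1 spreading method:
Δσ ≈ qD²/(D+z)² = 216×5.4²/(5.4+5.6)² = 52.054 kPa
Final effective stress: σ'_f = 68.8 + 52.054 = 120.85 kPa.
σ'_f = 120.85 ≤ σ'_p = 204 kPa, so the clay remains overconsolidated and only the recompression index applies:
S_c = C_r·H/(1+e₀)·log₁₀(σ'_f/σ'_0) = 0.043×7/1.85×log₁₀(120.85/68.8)
    = 0.1627 × 0.24466 = 0.03981 m

S_c ≈ 0.0398 m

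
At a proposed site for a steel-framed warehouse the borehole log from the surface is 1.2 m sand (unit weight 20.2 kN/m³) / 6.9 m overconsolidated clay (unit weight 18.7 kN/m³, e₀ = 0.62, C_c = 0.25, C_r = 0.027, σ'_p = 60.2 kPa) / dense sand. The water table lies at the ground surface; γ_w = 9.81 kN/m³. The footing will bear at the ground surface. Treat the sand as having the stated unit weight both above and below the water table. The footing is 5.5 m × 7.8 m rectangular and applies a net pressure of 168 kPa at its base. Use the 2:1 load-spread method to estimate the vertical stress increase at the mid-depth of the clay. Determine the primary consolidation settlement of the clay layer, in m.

Mid-depth of clay below the ground surface: z = 1.2 + 6.9/2 = 4.65 m.
Total vertical stress at mid-clay: σ_v = 20.2×1.2 + 18.7×3.45 = 88.755 kPa.
Pore pressure: u = 9.81×(4.65 − 0) = 45.617 kPa.
Initial effective stress: σ'_0 = σ_v − u = 88.755 − 45.617 = 43.138 kPa.
Stress increase at mid-clay by the 2:1 spreading method:
Δσ = qBL/((B+z)(L+z)) = 168×5.5×7.8/((5.5+4.65)(7.8+4.65)) = 57.034 kPa
Final effective stress: σ'_f = 43.138 + 57.034 = 100.17 kPa.
σ'_f = 100.17 > σ'_p = 60.2 kPa, so the stress path crosses the preconsolidation pressure — recompression up to σ'_p, then virgin compression beyond:
S_c = H/(1+e₀)·[C_r·log₁₀(σ'_p/σ'_0) + C_c·log₁₀(σ'_f/σ'_p)]
    = 6.9/1.62 × [0.027×log₁₀(60.2/43.138) + 0.25×log₁₀(100.17/60.2)]
    = 4.2593 × [0.0039079 + 0.055285] = 0.2521 m

S_c ≈ 0.252 m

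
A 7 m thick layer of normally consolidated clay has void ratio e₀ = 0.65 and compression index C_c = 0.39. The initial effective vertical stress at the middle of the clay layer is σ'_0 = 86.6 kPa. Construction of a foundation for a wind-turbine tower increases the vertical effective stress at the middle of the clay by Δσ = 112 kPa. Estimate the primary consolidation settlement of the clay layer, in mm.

S_c ≈ 596 mm

Final effective stress: σ'_f = σ'_0 + Δσ = 86.6 + 112 = 198.6 kPa.
Normally consolidated clay, so the full stress increment lies on the virgin compression line:
S_c = C_c·H/(1+e₀)·log₁₀(σ'_f/σ'_0) = 0.39×7/(1+0.65)×log₁₀(198.6/86.6)
    = 1.6545 × 0.36046 = 0.5964 m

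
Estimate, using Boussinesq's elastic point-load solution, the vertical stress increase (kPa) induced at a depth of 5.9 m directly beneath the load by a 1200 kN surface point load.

Δσ_z ≈ 16.5 kPa

Boussinesq vertical stress below a point load on an elastic half-space:
Δσ_z = 3P/(2πz²) · [1 + (r/z)²]^(−5/2)
r/z = 0/5.9 = 0; [1+(r/z)²]^(−5/2) = 1.
Δσ_z = 3×1200/(2π×5.9²) × 1 = 16.46 × 1 = 16.46 kPa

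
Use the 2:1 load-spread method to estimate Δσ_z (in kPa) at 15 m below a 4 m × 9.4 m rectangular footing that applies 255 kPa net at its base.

By the 2:1 method the load spreads at 1 horizontal : 2 vertical, so at depth z the loaded area has grown by z in each plan dimension:
Δσ = qBL/((B+z)(L+z)) = 255×4×9.4/((4+15)(9.4+15)) = 20.682 kPa

Δσ_z ≈ 20.7 kPa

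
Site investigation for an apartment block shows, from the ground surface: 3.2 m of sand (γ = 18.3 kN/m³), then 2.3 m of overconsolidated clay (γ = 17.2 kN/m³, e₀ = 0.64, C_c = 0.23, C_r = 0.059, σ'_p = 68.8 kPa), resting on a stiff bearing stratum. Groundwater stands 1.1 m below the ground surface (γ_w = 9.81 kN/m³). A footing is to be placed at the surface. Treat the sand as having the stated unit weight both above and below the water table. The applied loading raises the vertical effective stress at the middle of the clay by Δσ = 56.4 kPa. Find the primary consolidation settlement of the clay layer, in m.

Mid-depth of clay below the ground surface: z = 3.2 + 2.3/2 = 4.35 m.
Total vertical stress at mid-clay: σ_v = 18.3×3.2 + 17.2×1.15 = 78.34 kPa.
Pore pressure: u = 9.81×(4.35 − 1.1) = 31.883 kPa.
Initial effective stress: σ'_0 = σ_v − u = 78.34 − 31.883 = 46.457 kPa.
Final effective stress: σ'_f = 46.457 + 56.4 = 102.86 kPa.
σ'_f = 102.86 > σ'_p = 68.8 kPa, so the stress path crosses the preconsolidation pressure — recompression up to σ'_p, then virgin compression beyond:
S_c = H/(1+e₀)·[C_r·log₁₀(σ'_p/σ'_0) + C_c·log₁₀(σ'_f/σ'_p)]
    = 2.3/1.64 × [0.059×log₁₀(68.8/46.457) + 0.23×log₁₀(102.86/68.8)]
    = 1.4024 × [0.010062 + 0.040171] = 0.07045 m

S_c ≈ 0.0704 m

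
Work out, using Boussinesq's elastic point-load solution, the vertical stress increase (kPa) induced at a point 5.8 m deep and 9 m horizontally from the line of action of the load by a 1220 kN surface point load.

Δσ_z ≈ 0.808 kPa

Boussinesq vertical stress below a point load on an elastic half-space:
Δσ_z = 3P/(2πz²) · [1 + (r/z)²]^(−5/2)
r/z = 9/5.8 = 1.5517; [1+(r/z)²]^(−5/2) = 0.046644.
Δσ_z = 3×1220/(2π×5.8²) × 0.046644 = 17.316 × 0.046644 = 0.8077 kPa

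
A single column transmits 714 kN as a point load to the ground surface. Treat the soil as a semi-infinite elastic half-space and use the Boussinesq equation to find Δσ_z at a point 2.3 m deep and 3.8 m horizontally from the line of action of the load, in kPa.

Boussinesq vertical stress below a point load on an elastic half-space:
Δσ_z = 3P/(2πz²) · [1 + (r/z)²]^(−5/2)
r/z = 3.8/2.3 = 1.6522; [1+(r/z)²]^(−5/2) = 0.037224.
Δσ_z = 3×714/(2π×2.3²) × 0.037224 = 64.444 × 0.037224 = 2.399 kPa

Δσ_z ≈ 2.4 kPa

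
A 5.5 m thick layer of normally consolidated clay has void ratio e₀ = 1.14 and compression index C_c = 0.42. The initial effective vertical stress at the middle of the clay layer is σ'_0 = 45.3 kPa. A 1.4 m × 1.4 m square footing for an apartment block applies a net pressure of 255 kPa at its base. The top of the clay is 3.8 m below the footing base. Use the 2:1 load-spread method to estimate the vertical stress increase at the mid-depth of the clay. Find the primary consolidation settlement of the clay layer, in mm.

S_c ≈ 75.4 mm

Mid-depth of clay below the footing base: z = 3.8 + 5.5/2 = 6.55 m.
Stress increase at mid-clay by the 2:1 spreading method:
Δσ = qBL/((B+z)(L+z)) = 255×1.4×1.4/((1.4+6.55)(1.4+6.55)) = 7.9079 kPa
Final effective stress: σ'_f = σ'_0 + Δσ = 45.3 + 7.9079 = 53.208 kPa.
Normally consolidated clay, so the full stress increment lies on the virgin compression line:
S_c = C_c·H/(1+e₀)·log₁₀(σ'_f/σ'_0) = 0.42×5.5/(1+1.14)×log₁₀(53.208/45.3)
    = 1.0794 × 0.069879 = 0.07543 m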